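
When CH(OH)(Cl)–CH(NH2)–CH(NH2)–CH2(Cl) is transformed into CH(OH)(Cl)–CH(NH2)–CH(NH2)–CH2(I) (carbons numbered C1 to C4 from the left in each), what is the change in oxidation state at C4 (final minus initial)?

0

Before: C4 has 1 bond to C, 2 bonds to H, 1 bond to Cl → oxidation state -1.
After: C4 has 1 bond to C, 2 bonds to H, 1 bond to I → oxidation state -1.
Δ = -1 − (-1) = 0, so no net redox change at C4.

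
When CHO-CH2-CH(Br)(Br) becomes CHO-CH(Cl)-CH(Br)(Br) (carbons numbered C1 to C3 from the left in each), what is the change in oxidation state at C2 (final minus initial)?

+2

Before: C2 has 2 bonds to C, 2 bonds to H → oxidation state -2.
After: C2 has 2 bonds to C, 1 bond to H, 1 bond to Cl → oxidation state 0.
Δ = 0 − (-2) = +2, so this is an oxidation at C2.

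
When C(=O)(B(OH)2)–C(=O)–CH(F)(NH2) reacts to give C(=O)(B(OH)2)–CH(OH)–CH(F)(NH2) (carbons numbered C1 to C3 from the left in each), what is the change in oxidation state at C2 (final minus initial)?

-2

Before: C2 has 2 bonds to C, 2 bonds to O → oxidation state +2.
After: C2 has 2 bonds to C, 1 bond to H, 1 bond to O → oxidation state 0.
Δ = 0 − (+2) = -2, so this is a reduction at C2.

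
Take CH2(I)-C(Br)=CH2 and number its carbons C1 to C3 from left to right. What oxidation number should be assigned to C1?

Bonds to more-electronegative neighbours contribute +1 each, bonds to H or metals contribute −1 each, and C–C bonds contribute 0.
C1 has one bond to C (0), one bond to H (-1), one bond to H (-1), one bond to I (+1).
Oxidation state = 0 − 1 − 1 + 1 = -1.

-1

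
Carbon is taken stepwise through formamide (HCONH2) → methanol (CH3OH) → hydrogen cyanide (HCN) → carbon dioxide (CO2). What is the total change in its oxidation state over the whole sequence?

+2

Carbon oxidation states along the series — formamide: +2, methanol: -2, hydrogen cyanide: +2, carbon dioxide: +4.
Net change = +4 − (+2) = +2.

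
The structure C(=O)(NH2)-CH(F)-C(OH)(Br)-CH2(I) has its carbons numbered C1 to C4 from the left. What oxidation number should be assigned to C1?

+3

C1 has one bond to C (0), a double bond to O (2×+1 = +2), one bond to N (+1).
Oxidation state = 0 + 2 + 1 = +3.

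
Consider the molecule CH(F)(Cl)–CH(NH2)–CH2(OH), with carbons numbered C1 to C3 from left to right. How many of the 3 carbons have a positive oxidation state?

Bonds to more-electronegative neighbours contribute +1 each, bonds to H or metals contribute −1 each, and C–C bonds contribute 0. Tallying each carbon:
C1: 1C, 1H, 1F, 1Cl → 0 − 1 + 1 + 1 = +1
C2: 2C, 1H, 1N → 0 − 1 + 1 = 0
C3: 1C, 2H, 1O → 0 − 2 + 1 = -1
1 carbon (C1) meets the condition.

1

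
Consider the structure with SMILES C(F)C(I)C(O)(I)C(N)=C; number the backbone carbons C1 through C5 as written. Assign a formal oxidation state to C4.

C4 has one bond to C (0), a double bond to C (2×0 = 0), one bond to N (+1).
Oxidation state = 0 + 0 + 1 = +1.

+1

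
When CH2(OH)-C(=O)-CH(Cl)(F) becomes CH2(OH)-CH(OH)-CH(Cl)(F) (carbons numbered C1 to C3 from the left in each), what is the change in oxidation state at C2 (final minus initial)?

-2

Before: C2 has 2 bonds to C, 2 bonds to O → oxidation state +2.
After: C2 has 2 bonds to C, 1 bond to H, 1 bond to O → oxidation state 0.
Δ = 0 − (+2) = -2, so this is a reduction at C2.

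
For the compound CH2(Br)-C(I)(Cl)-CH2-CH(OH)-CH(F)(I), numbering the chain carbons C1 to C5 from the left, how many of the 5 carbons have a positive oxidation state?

Tallying each carbon's bonds:
C1: 1C, 2H, 1Br → 0 − 2 + 1 = -1
C2: 2C, 1Cl, 1I → 0 + 1 + 1 = +2
C3: 2C, 2H → 0 − 2 = -2
C4: 2C, 1H, 1O → 0 − 1 + 1 = 0
C5: 1C, 1H, 1F, 1I → 0 − 1 + 1 + 1 = +1
2 carbons (C2, C5) meet the condition.

2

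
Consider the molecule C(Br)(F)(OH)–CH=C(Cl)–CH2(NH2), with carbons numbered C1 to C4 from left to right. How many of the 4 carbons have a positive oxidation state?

Count +1 for every bond to an atom more electronegative than carbon and −1 for every bond to one less electronegative; C–C bonds are 0. Tallying each carbon:
C1: 1C, 1O, 1F, 1Br → 0 + 1 + 1 + 1 = +3
C2: 3C, 1H → 0 − 1 = -1
C3: 3C, 1Cl → 0 + 1 = +1
C4: 1C, 2H, 1N → 0 − 2 + 1 = -1
2 carbons (C1, C3) meet the condition.

2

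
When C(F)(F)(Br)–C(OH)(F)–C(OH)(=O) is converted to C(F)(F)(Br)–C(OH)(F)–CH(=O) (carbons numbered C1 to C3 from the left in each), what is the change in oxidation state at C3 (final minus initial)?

Before: C3 has 1 bond to C, 3 bonds to O → oxidation state +3.
After: C3 has 1 bond to C, 1 bond to H, 2 bonds to O → oxidation state +1.
Δ = +1 − (+3) = -2, so this is a reduction at C3.

-2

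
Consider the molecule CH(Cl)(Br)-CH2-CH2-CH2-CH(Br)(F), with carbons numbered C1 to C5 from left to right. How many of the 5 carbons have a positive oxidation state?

2

Tallying each carbon's bonds:
C1: 1C, 1H, 1Cl, 1Br → 0 − 1 + 1 + 1 = +1
C2: 2C, 2H → 0 − 2 = -2
C3: 2C, 2H → 0 − 2 = -2
C4: 2C, 2H → 0 − 2 = -2
C5: 1C, 1H, 1F, 1Br → 0 − 1 + 1 + 1 = +1
2 carbons (C1, C5) meet the condition.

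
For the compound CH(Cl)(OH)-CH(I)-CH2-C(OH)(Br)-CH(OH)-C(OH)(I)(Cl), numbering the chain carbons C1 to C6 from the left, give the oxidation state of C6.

+3

Count +1 for every bond to an atom more electronegative than carbon and −1 for every bond to one less electronegative; C–C bonds are 0.
C6 has one bond to C (0), one bond to O (+1), one bond to I (+1), one bond to Cl (+1).
Oxidation state = 0 + 1 + 1 + 1 = +3.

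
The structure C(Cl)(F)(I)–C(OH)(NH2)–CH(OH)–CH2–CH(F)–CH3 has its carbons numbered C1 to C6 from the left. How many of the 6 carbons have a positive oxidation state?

Assign +1 per bond to O/N/halogen, −1 per bond to H or an electropositive element, and 0 per bond to carbon. Tallying each carbon:
C1: 1C, 1F, 1Cl, 1I → 0 + 1 + 1 + 1 = +3
C2: 2C, 1O, 1N → 0 + 1 + 1 = +2
C3: 2C, 1H, 1O → 0 − 1 + 1 = 0
C4: 2C, 2H → 0 − 2 = -2
C5: 2C, 1H, 1F → 0 − 1 + 1 = 0
C6: 1C, 3H → 0 − 3 = -3
2 carbons (C1, C2) meet the condition.

2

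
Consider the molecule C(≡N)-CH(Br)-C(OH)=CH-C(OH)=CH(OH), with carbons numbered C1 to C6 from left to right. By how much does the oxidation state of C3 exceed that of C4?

+2

C3: 3C, 1O → 0 + 1 = +1
C4: 3C, 1H → 0 − 1 = -1
Difference: +1 − (-1) = +2.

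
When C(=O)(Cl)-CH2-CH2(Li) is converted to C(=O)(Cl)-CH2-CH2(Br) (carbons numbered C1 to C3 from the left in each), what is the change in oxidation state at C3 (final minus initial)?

Before: C3 has 1 bond to C, 2 bonds to H, 1 bond to Li → oxidation state -3.
After: C3 has 1 bond to C, 2 bonds to H, 1 bond to Br → oxidation state -1.
Δ = -1 − (-3) = +2, so this is an oxidation at C3.

+2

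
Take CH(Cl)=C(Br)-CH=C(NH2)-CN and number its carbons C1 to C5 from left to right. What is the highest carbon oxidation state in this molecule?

Tallying each carbon's bonds:
C1: 2C, 1H, 1Cl → 0 − 1 + 1 = 0
C2: 3C, 1Br → 0 + 1 = +1
C3: 3C, 1H → 0 − 1 = -1
C4: 3C, 1N → 0 + 1 = +1
C5: 1C, 3N → 0 + 3 = +3
The highest value is +3.

+3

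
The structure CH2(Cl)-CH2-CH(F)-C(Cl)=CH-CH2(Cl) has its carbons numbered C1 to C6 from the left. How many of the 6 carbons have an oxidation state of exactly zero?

1

Count +1 for every bond to an atom more electronegative than carbon and −1 for every bond to one less electronegative; C–C bonds are 0. Tallying each carbon:
C1: 1C, 2H, 1Cl → 0 − 2 + 1 = -1
C2: 2C, 2H → 0 − 2 = -2
C3: 2C, 1H, 1F → 0 − 1 + 1 = 0
C4: 3C, 1Cl → 0 + 1 = +1
C5: 3C, 1H → 0 − 1 = -1
C6: 1C, 2H, 1Cl → 0 − 2 + 1 = -1
1 carbon (C3) meets the condition.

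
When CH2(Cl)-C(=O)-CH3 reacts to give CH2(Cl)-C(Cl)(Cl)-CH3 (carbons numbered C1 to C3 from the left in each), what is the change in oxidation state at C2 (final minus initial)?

0

Before: C2 has 2 bonds to C, 2 bonds to O → oxidation state +2.
After: C2 has 2 bonds to C, 2 bonds to Cl → oxidation state +2.
Δ = +2 − (+2) = 0, so no net redox change at C2.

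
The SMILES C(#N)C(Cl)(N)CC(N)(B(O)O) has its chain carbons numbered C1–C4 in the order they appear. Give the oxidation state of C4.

-1

C4 has one bond to C (0), one bond to H (-1), one bond to N (+1), one bond to B (-1).
Oxidation state = 0 − 1 + 1 − 1 = -1.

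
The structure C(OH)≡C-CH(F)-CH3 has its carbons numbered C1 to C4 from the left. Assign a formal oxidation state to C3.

0

C3 has one bond to C (0), one bond to C (0), one bond to F (+1), one bond to H (-1).
Oxidation state = 0 + 0 + 1 − 1 = 0.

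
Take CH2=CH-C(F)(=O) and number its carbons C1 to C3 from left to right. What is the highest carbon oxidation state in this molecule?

Tallying each carbon's bonds:
C1: 2C, 2H → 0 − 2 = -2
C2: 3C, 1H → 0 − 1 = -1
C3: 1C, 2O, 1F → 0 + 2 + 1 = +3
The highest value is +3.

+3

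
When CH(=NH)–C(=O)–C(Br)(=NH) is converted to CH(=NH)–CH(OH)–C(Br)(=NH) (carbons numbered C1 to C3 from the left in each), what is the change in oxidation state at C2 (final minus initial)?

Before: C2 has 2 bonds to C, 2 bonds to O → oxidation state +2.
After: C2 has 2 bonds to C, 1 bond to H, 1 bond to O → oxidation state 0.
Δ = 0 − (+2) = -2, so this is a reduction at C2.

-2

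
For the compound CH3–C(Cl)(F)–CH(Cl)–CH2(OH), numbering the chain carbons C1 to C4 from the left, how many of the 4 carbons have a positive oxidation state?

1

Tallying each carbon's bonds:
C1: 1C, 3H → 0 − 3 = -3
C2: 2C, 1F, 1Cl → 0 + 1 + 1 = +2
C3: 2C, 1H, 1Cl → 0 − 1 + 1 = 0
C4: 1C, 2H, 1O → 0 − 2 + 1 = -1
1 carbon (C2) meets the condition.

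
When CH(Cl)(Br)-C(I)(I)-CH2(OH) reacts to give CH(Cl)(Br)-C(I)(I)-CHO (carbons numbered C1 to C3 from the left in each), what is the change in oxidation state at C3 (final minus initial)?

Before: C3 has 1 bond to C, 2 bonds to H, 1 bond to O → oxidation state -1.
After: C3 has 1 bond to C, 1 bond to H, 2 bonds to O → oxidation state +1.
Δ = +1 − (-1) = +2, so this is an oxidation at C3.

+2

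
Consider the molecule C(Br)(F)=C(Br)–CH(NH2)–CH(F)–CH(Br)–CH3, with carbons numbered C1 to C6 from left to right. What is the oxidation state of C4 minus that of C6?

C4: 2C, 1H, 1F → 0 − 1 + 1 = 0
C6: 1C, 3H → 0 − 3 = -3
Difference: 0 − (-3) = +3.

+3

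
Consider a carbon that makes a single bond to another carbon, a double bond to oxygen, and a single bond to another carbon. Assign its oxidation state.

+2

Count +1 for every bond to an atom more electronegative than carbon and −1 for every bond to one less electronegative; C–C bonds are 0.
The carbon has one bond to C (0), one bond to C (0), a double bond to O (2×+1 = +2).
Oxidation state = 0 + 0 + 2 = +2.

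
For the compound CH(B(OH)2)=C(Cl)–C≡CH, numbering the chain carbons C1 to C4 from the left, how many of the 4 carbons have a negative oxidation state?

2

Tallying each carbon's bonds:
C1: 2C, 1H, 1B → 0 − 1 − 1 = -2
C2: 3C, 1Cl → 0 + 1 = +1
C3: 4C → 0 = 0
C4: 3C, 1H → 0 − 1 = -1
2 carbons (C1, C4) meet the condition.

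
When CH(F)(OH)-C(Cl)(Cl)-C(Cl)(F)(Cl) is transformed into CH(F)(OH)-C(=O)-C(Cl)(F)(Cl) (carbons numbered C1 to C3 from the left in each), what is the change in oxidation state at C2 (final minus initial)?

Before: C2 has 2 bonds to C, 2 bonds to Cl → oxidation state +2.
After: C2 has 2 bonds to C, 2 bonds to O → oxidation state +2.
Δ = +2 − (+2) = 0, so no net redox change at C2.

0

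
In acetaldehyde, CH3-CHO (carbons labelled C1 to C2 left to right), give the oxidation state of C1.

Each bond to a more electronegative atom (O, N, halogen) counts +1, each bond to a less electronegative atom (H, metal, B, Si) counts −1, and each C–C bond counts 0.
C1 has one bond to H (-1), one bond to H (-1), one bond to H (-1), one bond to C (0).
Oxidation state = -1 − 1 − 1 + 0 = -3.

-3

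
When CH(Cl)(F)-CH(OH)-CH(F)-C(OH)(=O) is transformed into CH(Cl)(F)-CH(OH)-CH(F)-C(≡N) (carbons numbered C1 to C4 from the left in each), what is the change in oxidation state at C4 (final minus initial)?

0

Before: C4 has 1 bond to C, 3 bonds to O → oxidation state +3.
After: C4 has 1 bond to C, 3 bonds to N → oxidation state +3.
Δ = +3 − (+3) = 0, so no net redox change at C4.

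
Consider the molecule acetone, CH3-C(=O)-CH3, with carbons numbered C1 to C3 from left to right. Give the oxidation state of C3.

-3

Each bond to a more electronegative atom (O, N, halogen) counts +1, each bond to a less electronegative atom (H, metal, B, Si) counts −1, and each C–C bond counts 0.
C3 has one bond to H (-1), one bond to H (-1), one bond to H (-1), one bond to C (0).
Oxidation state = -1 − 1 − 1 + 0 = -3.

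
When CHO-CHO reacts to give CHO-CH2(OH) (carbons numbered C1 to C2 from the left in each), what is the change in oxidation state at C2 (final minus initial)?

Before: C2 has 1 bond to C, 1 bond to H, 2 bonds to O → oxidation state +1.
After: C2 has 1 bond to C, 2 bonds to H, 1 bond to O → oxidation state -1.
Δ = -1 − (+1) = -2, so this is a reduction at C2.

-2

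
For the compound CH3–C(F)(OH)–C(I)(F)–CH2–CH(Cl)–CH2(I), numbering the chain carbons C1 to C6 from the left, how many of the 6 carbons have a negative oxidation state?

Tallying each carbon's bonds:
C1: 1C, 3H → 0 − 3 = -3
C2: 2C, 1O, 1F → 0 + 1 + 1 = +2
C3: 2C, 1F, 1I → 0 + 1 + 1 = +2
C4: 2C, 2H → 0 − 2 = -2
C5: 2C, 1H, 1Cl → 0 − 1 + 1 = 0
C6: 1C, 2H, 1I → 0 − 2 + 1 = -1
3 carbons (C1, C4, C6) meet the condition.

3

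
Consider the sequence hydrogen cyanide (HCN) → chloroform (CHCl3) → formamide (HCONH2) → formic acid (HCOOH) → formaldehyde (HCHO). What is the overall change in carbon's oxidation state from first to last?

Carbon oxidation states along the series — hydrogen cyanide: +2, chloroform: +2, formamide: +2, formic acid: +2, formaldehyde: 0.
Net change = 0 − (+2) = -2.

-2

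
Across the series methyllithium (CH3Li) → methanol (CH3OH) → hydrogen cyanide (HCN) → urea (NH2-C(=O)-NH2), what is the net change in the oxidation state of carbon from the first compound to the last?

+8

Carbon oxidation states along the series — methyllithium: -4, methanol: -2, hydrogen cyanide: +2, urea: +4.
Net change = +4 − (-4) = +8.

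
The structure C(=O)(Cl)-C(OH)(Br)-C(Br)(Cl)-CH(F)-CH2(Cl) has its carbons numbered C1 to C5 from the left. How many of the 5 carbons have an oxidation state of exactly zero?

1

Tallying each carbon's bonds:
C1: 1C, 2O, 1Cl → 0 + 2 + 1 = +3
C2: 2C, 1O, 1Br → 0 + 1 + 1 = +2
C3: 2C, 1Cl, 1Br → 0 + 1 + 1 = +2
C4: 2C, 1H, 1F → 0 − 1 + 1 = 0
C5: 1C, 2H, 1Cl → 0 − 2 + 1 = -1
1 carbon (C4) meets the condition.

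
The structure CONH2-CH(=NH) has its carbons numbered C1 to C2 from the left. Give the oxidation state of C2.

Each bond to a more electronegative atom (O, N, halogen) counts +1, each bond to a less electronegative atom (H, metal, B, Si) counts −1, and each C–C bond counts 0.
C2 has one bond to C (0), a double bond to N (2×+1 = +2), one bond to H (-1).
Oxidation state = 0 + 2 − 1 = +1.

+1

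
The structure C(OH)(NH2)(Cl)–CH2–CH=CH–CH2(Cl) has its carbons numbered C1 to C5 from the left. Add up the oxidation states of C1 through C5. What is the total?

-2

Each bond to a more electronegative atom (O, N, halogen) counts +1, each bond to a less electronegative atom (H, metal, B, Si) counts −1, and each C–C bond counts 0. Tallying each carbon:
C1: 1C, 1O, 1N, 1Cl → 0 + 1 + 1 + 1 = +3
C2: 2C, 2H → 0 − 2 = -2
C3: 3C, 1H → 0 − 1 = -1
C4: 3C, 1H → 0 − 1 = -1
C5: 1C, 2H, 1Cl → 0 − 2 + 1 = -1
Sum = +3 − 2 − 1 − 1 − 1 = -2.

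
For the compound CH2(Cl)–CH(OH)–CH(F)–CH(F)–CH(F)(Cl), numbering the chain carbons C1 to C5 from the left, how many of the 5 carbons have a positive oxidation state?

Tallying each carbon's bonds:
C1: 1C, 2H, 1Cl → 0 − 2 + 1 = -1
C2: 2C, 1H, 1O → 0 − 1 + 1 = 0
C3: 2C, 1H, 1F → 0 − 1 + 1 = 0
C4: 2C, 1H, 1F → 0 − 1 + 1 = 0
C5: 1C, 1H, 1F, 1Cl → 0 − 1 + 1 + 1 = +1
1 carbon (C5) meets the condition.

1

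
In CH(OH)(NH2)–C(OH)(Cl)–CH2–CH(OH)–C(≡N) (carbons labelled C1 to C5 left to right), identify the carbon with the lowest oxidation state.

C3

Bonds to more-electronegative neighbours contribute +1 each, bonds to H or metals contribute −1 each, and C–C bonds contribute 0. Tallying each carbon:
C1: 1C, 1H, 1O, 1N → 0 − 1 + 1 + 1 = +1
C2: 2C, 1O, 1Cl → 0 + 1 + 1 = +2
C3: 2C, 2H → 0 − 2 = -2
C4: 2C, 1H, 1O → 0 − 1 + 1 = 0
C5: 1C, 3N → 0 + 3 = +3
The most reduced carbon is C3 at -2.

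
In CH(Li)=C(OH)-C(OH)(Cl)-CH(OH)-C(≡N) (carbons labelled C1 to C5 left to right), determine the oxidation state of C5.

+3

C5 has one bond to C (0), a triple bond to N (3×+1 = +3).
Oxidation state = 0 + 3 = +3.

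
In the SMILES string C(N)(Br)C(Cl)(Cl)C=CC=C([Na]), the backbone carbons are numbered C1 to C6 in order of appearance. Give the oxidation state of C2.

+2

Count +1 for every bond to an atom more electronegative than carbon and −1 for every bond to one less electronegative; C–C bonds are 0.
C2 has one bond to C (0), one bond to C (0), one bond to Cl (+1), one bond to Cl (+1).
Oxidation state = 0 + 0 + 1 + 1 = +2.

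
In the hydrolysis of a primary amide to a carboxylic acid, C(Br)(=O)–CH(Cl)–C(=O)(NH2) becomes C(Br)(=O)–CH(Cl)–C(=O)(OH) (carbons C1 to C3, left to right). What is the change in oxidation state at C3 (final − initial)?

Before: C3 has 1 bond to C, 2 bonds to O, 1 bond to N → oxidation state +3.
After: C3 has 1 bond to C, 3 bonds to O → oxidation state +3.
Δ = +3 − (+3) = 0, so no net redox change at C3.

0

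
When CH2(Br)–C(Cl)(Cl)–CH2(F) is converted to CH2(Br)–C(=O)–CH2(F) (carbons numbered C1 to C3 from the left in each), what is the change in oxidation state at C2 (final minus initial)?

0

Before: C2 has 2 bonds to C, 2 bonds to Cl → oxidation state +2.
After: C2 has 2 bonds to C, 2 bonds to O → oxidation state +2.
Δ = +2 − (+2) = 0, so no net redox change at C2.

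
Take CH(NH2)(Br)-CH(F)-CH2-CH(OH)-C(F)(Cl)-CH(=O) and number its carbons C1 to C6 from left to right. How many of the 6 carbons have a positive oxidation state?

3

Tallying each carbon's bonds:
C1: 1C, 1H, 1N, 1Br → 0 − 1 + 1 + 1 = +1
C2: 2C, 1H, 1F → 0 − 1 + 1 = 0
C3: 2C, 2H → 0 − 2 = -2
C4: 2C, 1H, 1O → 0 − 1 + 1 = 0
C5: 2C, 1F, 1Cl → 0 + 1 + 1 = +2
C6: 1C, 1H, 2O → 0 − 1 + 2 = +1
3 carbons (C1, C5, C6) meet the condition.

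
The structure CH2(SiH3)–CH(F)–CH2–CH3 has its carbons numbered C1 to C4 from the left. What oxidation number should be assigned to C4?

C4 has one bond to C (0), one bond to H (-1), one bond to H (-1), one bond to H (-1).
Oxidation state = 0 − 1 − 1 − 1 = -3.

-3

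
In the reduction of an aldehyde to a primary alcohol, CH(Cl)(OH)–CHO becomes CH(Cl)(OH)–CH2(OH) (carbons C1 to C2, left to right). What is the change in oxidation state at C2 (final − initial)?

-2

Before: C2 has 1 bond to C, 1 bond to H, 2 bonds to O → oxidation state +1.
After: C2 has 1 bond to C, 2 bonds to H, 1 bond to O → oxidation state -1.
Δ = -1 − (+1) = -2, so this is a reduction at C2.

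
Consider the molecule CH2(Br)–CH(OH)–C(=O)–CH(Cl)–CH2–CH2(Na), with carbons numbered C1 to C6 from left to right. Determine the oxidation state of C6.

-3

C6 has one bond to C (0), one bond to H (-1), one bond to H (-1), one bond to Na (-1).
Oxidation state = 0 − 1 − 1 − 1 = -3.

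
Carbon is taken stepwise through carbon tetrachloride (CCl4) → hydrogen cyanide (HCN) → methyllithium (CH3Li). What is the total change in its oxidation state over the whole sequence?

Carbon oxidation states along the series — carbon tetrachloride: +4, hydrogen cyanide: +2, methyllithium: -4.
Net change = -4 − (+4) = -8.

-8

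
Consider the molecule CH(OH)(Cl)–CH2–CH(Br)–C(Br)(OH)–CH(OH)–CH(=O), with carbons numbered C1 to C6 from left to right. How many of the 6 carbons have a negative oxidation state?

1

Count +1 for every bond to an atom more electronegative than carbon and −1 for every bond to one less electronegative; C–C bonds are 0. Tallying each carbon:
C1: 1C, 1H, 1O, 1Cl → 0 − 1 + 1 + 1 = +1
C2: 2C, 2H → 0 − 2 = -2
C3: 2C, 1H, 1Br → 0 − 1 + 1 = 0
C4: 2C, 1O, 1Br → 0 + 1 + 1 = +2
C5: 2C, 1H, 1O → 0 − 1 + 1 = 0
C6: 1C, 1H, 2O → 0 − 1 + 2 = +1
1 carbon (C2) meets the condition.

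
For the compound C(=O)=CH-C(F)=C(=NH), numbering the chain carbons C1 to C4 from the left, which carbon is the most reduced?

C2

Tallying each carbon's bonds:
C1: 2C, 2O → 0 + 2 = +2
C2: 3C, 1H → 0 − 1 = -1
C3: 3C, 1F → 0 + 1 = +1
C4: 2C, 2N → 0 + 2 = +2
The most reduced carbon is C2 at -1.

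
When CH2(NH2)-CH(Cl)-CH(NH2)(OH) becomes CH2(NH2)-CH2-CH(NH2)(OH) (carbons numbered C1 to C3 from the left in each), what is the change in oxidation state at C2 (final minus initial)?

-2

Before: C2 has 2 bonds to C, 1 bond to H, 1 bond to Cl → oxidation state 0.
After: C2 has 2 bonds to C, 2 bonds to H → oxidation state -2.
Δ = -2 − (0) = -2, so this is a reduction at C2.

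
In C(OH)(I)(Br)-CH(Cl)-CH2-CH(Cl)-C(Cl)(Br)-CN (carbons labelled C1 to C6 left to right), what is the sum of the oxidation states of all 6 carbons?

+6

Assign +1 per bond to O/N/halogen, −1 per bond to H or an electropositive element, and 0 per bond to carbon. Tallying each carbon:
C1: 1C, 1O, 1Br, 1I → 0 + 1 + 1 + 1 = +3
C2: 2C, 1H, 1Cl → 0 − 1 + 1 = 0
C3: 2C, 2H → 0 − 2 = -2
C4: 2C, 1H, 1Cl → 0 − 1 + 1 = 0
C5: 2C, 1Cl, 1Br → 0 + 1 + 1 = +2
C6: 1C, 3N → 0 + 3 = +3
Sum = +3 + 0 − 2 + 0 + 2 + 3 = +6.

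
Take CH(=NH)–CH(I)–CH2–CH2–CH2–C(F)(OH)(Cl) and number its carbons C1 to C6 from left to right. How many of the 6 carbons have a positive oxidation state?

2

Tallying each carbon's bonds:
C1: 1C, 1H, 2N → 0 − 1 + 2 = +1
C2: 2C, 1H, 1I → 0 − 1 + 1 = 0
C3: 2C, 2H → 0 − 2 = -2
C4: 2C, 2H → 0 − 2 = -2
C5: 2C, 2H → 0 − 2 = -2
C6: 1C, 1O, 1F, 1Cl → 0 + 1 + 1 + 1 = +3
2 carbons (C1, C6) meet the condition.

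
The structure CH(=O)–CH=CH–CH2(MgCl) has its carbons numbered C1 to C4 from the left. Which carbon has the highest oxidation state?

C1

Each bond to a more electronegative atom (O, N, halogen) counts +1, each bond to a less electronegative atom (H, metal, B, Si) counts −1, and each C–C bond counts 0. Tallying each carbon:
C1: 1C, 1H, 2O → 0 − 1 + 2 = +1
C2: 3C, 1H → 0 − 1 = -1
C3: 3C, 1H → 0 − 1 = -1
C4: 1C, 2H, 1Mg → 0 − 2 − 1 = -3
The most oxidised carbon is C1 at +1.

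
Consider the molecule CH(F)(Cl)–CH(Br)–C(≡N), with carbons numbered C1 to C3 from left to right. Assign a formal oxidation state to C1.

Each bond to a more electronegative atom (O, N, halogen) counts +1, each bond to a less electronegative atom (H, metal, B, Si) counts −1, and each C–C bond counts 0.
C1 has one bond to C (0), one bond to H (-1), one bond to F (+1), one bond to Cl (+1).
Oxidation state = 0 − 1 + 1 + 1 = +1.

+1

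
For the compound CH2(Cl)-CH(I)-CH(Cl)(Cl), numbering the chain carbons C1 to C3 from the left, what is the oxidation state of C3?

+1

Each bond to a more electronegative atom (O, N, halogen) counts +1, each bond to a less electronegative atom (H, metal, B, Si) counts −1, and each C–C bond counts 0.
C3 has one bond to C (0), one bond to Cl (+1), one bond to Cl (+1), one bond to H (-1).
Oxidation state = 0 + 1 + 1 − 1 = +1.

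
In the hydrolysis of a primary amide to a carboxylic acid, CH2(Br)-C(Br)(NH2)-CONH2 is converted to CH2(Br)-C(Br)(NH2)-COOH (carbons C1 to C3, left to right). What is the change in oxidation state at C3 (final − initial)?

Before: C3 has 1 bond to C, 2 bonds to O, 1 bond to N → oxidation state +3.
After: C3 has 1 bond to C, 3 bonds to O → oxidation state +3.
Δ = +3 − (+3) = 0, so no net redox change at C3.

0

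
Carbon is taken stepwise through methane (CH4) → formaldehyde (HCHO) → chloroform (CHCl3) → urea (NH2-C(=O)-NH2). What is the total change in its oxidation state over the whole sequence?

+8

Carbon oxidation states along the series — methane: -4, formaldehyde: 0, chloroform: +2, urea: +4.
Net change = +4 − (-4) = +8.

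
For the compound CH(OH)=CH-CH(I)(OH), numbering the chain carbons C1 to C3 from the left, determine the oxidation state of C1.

Each bond to a more electronegative atom (O, N, halogen) counts +1, each bond to a less electronegative atom (H, metal, B, Si) counts −1, and each C–C bond counts 0.
C1 has a double bond to C (2×0 = 0), one bond to H (-1), one bond to O (+1).
Oxidation state = 0 − 1 + 1 = 0.

0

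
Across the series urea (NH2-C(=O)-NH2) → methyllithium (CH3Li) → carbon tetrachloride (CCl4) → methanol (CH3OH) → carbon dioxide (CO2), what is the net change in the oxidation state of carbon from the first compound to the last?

0

Carbon oxidation states along the series — urea: +4, methyllithium: -4, carbon tetrachloride: +4, methanol: -2, carbon dioxide: +4.
Net change = +4 − (+4) = 0.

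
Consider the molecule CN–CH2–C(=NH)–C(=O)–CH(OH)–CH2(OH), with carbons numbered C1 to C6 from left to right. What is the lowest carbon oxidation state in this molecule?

Bonds to more-electronegative neighbours contribute +1 each, bonds to H or metals contribute −1 each, and C–C bonds contribute 0. Tallying each carbon:
C1: 1C, 3N → 0 + 3 = +3
C2: 2C, 2H → 0 − 2 = -2
C3: 2C, 2N → 0 + 2 = +2
C4: 2C, 2O → 0 + 2 = +2
C5: 2C, 1H, 1O → 0 − 1 + 1 = 0
C6: 1C, 2H, 1O → 0 − 2 + 1 = -1
The lowest value is -2.

-2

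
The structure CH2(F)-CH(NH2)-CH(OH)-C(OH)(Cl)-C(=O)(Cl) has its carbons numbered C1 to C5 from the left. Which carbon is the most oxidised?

C5

Tallying each carbon's bonds:
C1: 1C, 2H, 1F → 0 − 2 + 1 = -1
C2: 2C, 1H, 1N → 0 − 1 + 1 = 0
C3: 2C, 1H, 1O → 0 − 1 + 1 = 0
C4: 2C, 1O, 1Cl → 0 + 1 + 1 = +2
C5: 1C, 2O, 1Cl → 0 + 2 + 1 = +3
The most oxidised carbon is C5 at +3.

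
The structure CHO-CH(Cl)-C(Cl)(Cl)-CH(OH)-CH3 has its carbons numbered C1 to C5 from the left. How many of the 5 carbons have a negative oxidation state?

1

Count +1 for every bond to an atom more electronegative than carbon and −1 for every bond to one less electronegative; C–C bonds are 0. Tallying each carbon:
C1: 1C, 1H, 2O → 0 − 1 + 2 = +1
C2: 2C, 1H, 1Cl → 0 − 1 + 1 = 0
C3: 2C, 2Cl → 0 + 2 = +2
C4: 2C, 1H, 1O → 0 − 1 + 1 = 0
C5: 1C, 3H → 0 − 3 = -3
1 carbon (C5) meets the condition.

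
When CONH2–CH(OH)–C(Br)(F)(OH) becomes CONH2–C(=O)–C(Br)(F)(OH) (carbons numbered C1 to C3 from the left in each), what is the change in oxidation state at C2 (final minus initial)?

Before: C2 has 2 bonds to C, 1 bond to H, 1 bond to O → oxidation state 0.
After: C2 has 2 bonds to C, 2 bonds to O → oxidation state +2.
Δ = +2 − (0) = +2, so this is an oxidation at C2.

+2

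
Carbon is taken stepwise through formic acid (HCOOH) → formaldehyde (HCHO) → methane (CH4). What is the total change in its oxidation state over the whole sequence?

Carbon oxidation states along the series — formic acid: +2, formaldehyde: 0, methane: -4.
Net change = -4 − (+2) = -6.

-6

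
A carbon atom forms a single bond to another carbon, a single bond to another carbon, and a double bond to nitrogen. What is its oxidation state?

+2

The carbon has one bond to C (0), one bond to C (0), a double bond to N (2×+1 = +2).
Oxidation state = 0 + 0 + 2 = +2.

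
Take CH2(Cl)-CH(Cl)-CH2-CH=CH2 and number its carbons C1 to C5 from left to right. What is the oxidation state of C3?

C3 has one bond to C (0), one bond to C (0), one bond to H (-1), one bond to H (-1).
Oxidation state = 0 + 0 − 1 − 1 = -2.

-2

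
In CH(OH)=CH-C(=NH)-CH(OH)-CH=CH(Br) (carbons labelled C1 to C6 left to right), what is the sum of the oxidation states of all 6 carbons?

0

Count +1 for every bond to an atom more electronegative than carbon and −1 for every bond to one less electronegative; C–C bonds are 0. Tallying each carbon:
C1: 2C, 1H, 1O → 0 − 1 + 1 = 0
C2: 3C, 1H → 0 − 1 = -1
C3: 2C, 2N → 0 + 2 = +2
C4: 2C, 1H, 1O → 0 − 1 + 1 = 0
C5: 3C, 1H → 0 − 1 = -1
C6: 2C, 1H, 1Br → 0 − 1 + 1 = 0
Sum = 0 − 1 + 2 + 0 − 1 + 0 = 0.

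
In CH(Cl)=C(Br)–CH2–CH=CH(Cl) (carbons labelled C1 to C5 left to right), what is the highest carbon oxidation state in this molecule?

Bonds to more-electronegative neighbours contribute +1 each, bonds to H or metals contribute −1 each, and C–C bonds contribute 0. Tallying each carbon:
C1: 2C, 1H, 1Cl → 0 − 1 + 1 = 0
C2: 3C, 1Br → 0 + 1 = +1
C3: 2C, 2H → 0 − 2 = -2
C4: 3C, 1H → 0 − 1 = -1
C5: 2C, 1H, 1Cl → 0 − 1 + 1 = 0
The highest value is +1.

+1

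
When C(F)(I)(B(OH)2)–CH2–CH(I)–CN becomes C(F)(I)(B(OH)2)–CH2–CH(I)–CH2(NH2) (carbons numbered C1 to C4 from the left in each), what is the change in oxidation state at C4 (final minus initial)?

-4

Before: C4 has 1 bond to C, 3 bonds to N → oxidation state +3.
After: C4 has 1 bond to C, 2 bonds to H, 1 bond to N → oxidation state -1.
Δ = -1 − (+3) = -4, so this is a reduction at C4.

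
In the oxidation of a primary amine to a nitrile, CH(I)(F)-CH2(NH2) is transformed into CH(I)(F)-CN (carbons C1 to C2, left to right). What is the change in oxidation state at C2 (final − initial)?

Before: C2 has 1 bond to C, 2 bonds to H, 1 bond to N → oxidation state -1.
After: C2 has 1 bond to C, 3 bonds to N → oxidation state +3.
Δ = +3 − (-1) = +4, so this is an oxidation at C2.

+4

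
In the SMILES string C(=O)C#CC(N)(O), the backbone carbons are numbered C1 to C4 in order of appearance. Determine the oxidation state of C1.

+1

Bonds to more-electronegative neighbours contribute +1 each, bonds to H or metals contribute −1 each, and C–C bonds contribute 0.
C1 has one bond to C (0), a double bond to O (2×+1 = +2), one bond to H (-1).
Oxidation state = 0 + 2 − 1 = +1.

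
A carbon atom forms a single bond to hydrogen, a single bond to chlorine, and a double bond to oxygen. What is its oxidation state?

The carbon has one bond to H (-1), a double bond to O (2×+1 = +2), one bond to Cl (+1).
Oxidation state = -1 + 2 + 1 = +2.

+2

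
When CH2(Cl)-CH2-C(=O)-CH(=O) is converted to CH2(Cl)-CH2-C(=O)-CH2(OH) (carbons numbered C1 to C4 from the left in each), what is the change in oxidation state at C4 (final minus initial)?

-2

Before: C4 has 1 bond to C, 1 bond to H, 2 bonds to O → oxidation state +1.
After: C4 has 1 bond to C, 2 bonds to H, 1 bond to O → oxidation state -1.
Δ = -1 − (+1) = -2, so this is a reduction at C4.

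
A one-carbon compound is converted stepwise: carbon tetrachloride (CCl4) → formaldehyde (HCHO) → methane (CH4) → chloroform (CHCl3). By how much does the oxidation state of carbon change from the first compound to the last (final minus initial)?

Carbon oxidation states along the series — carbon tetrachloride: +4, formaldehyde: 0, methane: -4, chloroform: +2.
Net change = +2 − (+4) = -2.

-2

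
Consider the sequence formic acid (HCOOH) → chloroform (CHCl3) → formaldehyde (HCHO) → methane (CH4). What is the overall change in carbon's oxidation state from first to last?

-6

Carbon oxidation states along the series — formic acid: +2, chloroform: +2, formaldehyde: 0, methane: -4.
Net change = -4 − (+2) = -6.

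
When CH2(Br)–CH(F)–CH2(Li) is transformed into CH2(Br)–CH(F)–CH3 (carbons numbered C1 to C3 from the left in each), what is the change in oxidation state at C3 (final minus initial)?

0

Before: C3 has 1 bond to C, 2 bonds to H, 1 bond to Li → oxidation state -3.
After: C3 has 1 bond to C, 3 bonds to H → oxidation state -3.
Δ = -3 − (-3) = 0, so no net redox change at C3.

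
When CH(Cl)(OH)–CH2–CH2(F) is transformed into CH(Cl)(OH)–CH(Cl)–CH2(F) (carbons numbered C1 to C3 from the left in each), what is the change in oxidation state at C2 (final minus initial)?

+2

Before: C2 has 2 bonds to C, 2 bonds to H → oxidation state -2.
After: C2 has 2 bonds to C, 1 bond to H, 1 bond to Cl → oxidation state 0.
Δ = 0 − (-2) = +2, so this is an oxidation at C2.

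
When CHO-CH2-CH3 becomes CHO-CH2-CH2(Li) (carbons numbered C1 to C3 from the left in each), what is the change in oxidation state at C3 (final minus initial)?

Before: C3 has 1 bond to C, 3 bonds to H → oxidation state -3.
After: C3 has 1 bond to C, 2 bonds to H, 1 bond to Li → oxidation state -3.
Δ = -3 − (-3) = 0, so no net redox change at C3.

0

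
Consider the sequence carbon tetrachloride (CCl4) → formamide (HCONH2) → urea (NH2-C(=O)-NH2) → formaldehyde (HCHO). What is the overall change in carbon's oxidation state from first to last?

-4

Carbon oxidation states along the series — carbon tetrachloride: +4, formamide: +2, urea: +4, formaldehyde: 0.
Net change = 0 − (+4) = -4.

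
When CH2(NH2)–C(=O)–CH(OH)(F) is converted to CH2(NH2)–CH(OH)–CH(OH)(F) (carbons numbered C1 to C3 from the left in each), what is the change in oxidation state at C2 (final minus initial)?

Before: C2 has 2 bonds to C, 2 bonds to O → oxidation state +2.
After: C2 has 2 bonds to C, 1 bond to H, 1 bond to O → oxidation state 0.
Δ = 0 − (+2) = -2, so this is a reduction at C2.

-2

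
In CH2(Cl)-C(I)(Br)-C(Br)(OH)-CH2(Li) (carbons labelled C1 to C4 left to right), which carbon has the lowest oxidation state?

C4

Tallying each carbon's bonds:
C1: 1C, 2H, 1Cl → 0 − 2 + 1 = -1
C2: 2C, 1Br, 1I → 0 + 1 + 1 = +2
C3: 2C, 1O, 1Br → 0 + 1 + 1 = +2
C4: 1C, 2H, 1Li → 0 − 2 − 1 = -3
The most reduced carbon is C4 at -3.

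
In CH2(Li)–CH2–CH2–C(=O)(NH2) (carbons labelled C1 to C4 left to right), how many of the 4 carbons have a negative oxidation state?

3

Tallying each carbon's bonds:
C1: 1C, 2H, 1Li → 0 − 2 − 1 = -3
C2: 2C, 2H → 0 − 2 = -2
C3: 2C, 2H → 0 − 2 = -2
C4: 1C, 2O, 1N → 0 + 2 + 1 = +3
3 carbons (C1, C2, C3) meet the condition.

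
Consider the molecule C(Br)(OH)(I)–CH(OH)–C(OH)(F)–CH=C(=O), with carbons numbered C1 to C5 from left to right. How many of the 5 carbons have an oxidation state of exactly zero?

Bonds to more-electronegative neighbours contribute +1 each, bonds to H or metals contribute −1 each, and C–C bonds contribute 0. Tallying each carbon:
C1: 1C, 1O, 1Br, 1I → 0 + 1 + 1 + 1 = +3
C2: 2C, 1H, 1O → 0 − 1 + 1 = 0
C3: 2C, 1O, 1F → 0 + 1 + 1 = +2
C4: 3C, 1H → 0 − 1 = -1
C5: 2C, 2O → 0 + 2 = +2
1 carbon (C2) meets the condition.

1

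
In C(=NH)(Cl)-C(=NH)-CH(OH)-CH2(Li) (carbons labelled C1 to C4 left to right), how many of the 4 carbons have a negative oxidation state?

Tallying each carbon's bonds:
C1: 1C, 2N, 1Cl → 0 + 2 + 1 = +3
C2: 2C, 2N → 0 + 2 = +2
C3: 2C, 1H, 1O → 0 − 1 + 1 = 0
C4: 1C, 2H, 1Li → 0 − 2 − 1 = -3
1 carbon (C4) meets the condition.

1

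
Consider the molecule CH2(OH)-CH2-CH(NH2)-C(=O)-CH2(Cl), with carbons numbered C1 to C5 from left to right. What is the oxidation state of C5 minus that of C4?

C5: 1C, 2H, 1Cl → 0 − 2 + 1 = -1
C4: 2C, 2O → 0 + 2 = +2
Difference: -1 − (+2) = -3.

-3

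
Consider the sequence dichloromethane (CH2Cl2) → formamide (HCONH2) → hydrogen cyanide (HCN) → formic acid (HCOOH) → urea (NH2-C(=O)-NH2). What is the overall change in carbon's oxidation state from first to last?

+4

Carbon oxidation states along the series — dichloromethane: 0, formamide: +2, hydrogen cyanide: +2, formic acid: +2, urea: +4.
Net change = +4 − (0) = +4.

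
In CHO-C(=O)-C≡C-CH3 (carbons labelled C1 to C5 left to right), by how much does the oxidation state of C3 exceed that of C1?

-1

C3: 4C → 0 = 0
C1: 1C, 1H, 2O → 0 − 1 + 2 = +1
Difference: 0 − (+1) = -1.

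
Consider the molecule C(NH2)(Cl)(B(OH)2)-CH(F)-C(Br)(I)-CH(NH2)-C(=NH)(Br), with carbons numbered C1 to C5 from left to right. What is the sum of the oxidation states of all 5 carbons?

Assign +1 per bond to O/N/halogen, −1 per bond to H or an electropositive element, and 0 per bond to carbon. Tallying each carbon:
C1: 1C, 1N, 1Cl, 1B → 0 + 1 + 1 − 1 = +1
C2: 2C, 1H, 1F → 0 − 1 + 1 = 0
C3: 2C, 1Br, 1I → 0 + 1 + 1 = +2
C4: 2C, 1H, 1N → 0 − 1 + 1 = 0
C5: 1C, 2N, 1Br → 0 + 2 + 1 = +3
Sum = +1 + 0 + 2 + 0 + 3 = +6.

+6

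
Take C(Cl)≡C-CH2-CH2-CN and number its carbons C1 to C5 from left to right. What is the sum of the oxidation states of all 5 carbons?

Bonds to more-electronegative neighbours contribute +1 each, bonds to H or metals contribute −1 each, and C–C bonds contribute 0. Tallying each carbon:
C1: 3C, 1Cl → 0 + 1 = +1
C2: 4C → 0 = 0
C3: 2C, 2H → 0 − 2 = -2
C4: 2C, 2H → 0 − 2 = -2
C5: 1C, 3N → 0 + 3 = +3
Sum = +1 + 0 − 2 − 2 + 3 = 0.

0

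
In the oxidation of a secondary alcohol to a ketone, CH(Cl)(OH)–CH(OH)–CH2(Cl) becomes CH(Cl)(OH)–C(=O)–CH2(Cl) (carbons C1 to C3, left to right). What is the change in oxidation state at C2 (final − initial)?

+2

Before: C2 has 2 bonds to C, 1 bond to H, 1 bond to O → oxidation state 0.
After: C2 has 2 bonds to C, 2 bonds to O → oxidation state +2.
Δ = +2 − (0) = +2, so this is an oxidation at C2.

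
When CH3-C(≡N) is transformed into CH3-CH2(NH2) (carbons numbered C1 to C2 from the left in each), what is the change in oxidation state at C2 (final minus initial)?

-4

Before: C2 has 1 bond to C, 3 bonds to N → oxidation state +3.
After: C2 has 1 bond to C, 2 bonds to H, 1 bond to N → oxidation state -1.
Δ = -1 − (+3) = -4, so this is a reduction at C2.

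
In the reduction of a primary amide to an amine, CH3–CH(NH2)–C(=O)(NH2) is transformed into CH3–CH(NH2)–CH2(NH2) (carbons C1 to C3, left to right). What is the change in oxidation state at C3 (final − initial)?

-4

Before: C3 has 1 bond to C, 2 bonds to O, 1 bond to N → oxidation state +3.
After: C3 has 1 bond to C, 2 bonds to H, 1 bond to N → oxidation state -1.
Δ = -1 − (+3) = -4, so this is a reduction at C3.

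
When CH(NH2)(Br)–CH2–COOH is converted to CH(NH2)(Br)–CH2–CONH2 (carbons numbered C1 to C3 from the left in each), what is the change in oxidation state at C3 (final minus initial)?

Before: C3 has 1 bond to C, 3 bonds to O → oxidation state +3.
After: C3 has 1 bond to C, 2 bonds to O, 1 bond to N → oxidation state +3.
Δ = +3 − (+3) = 0, so no net redox change at C3.

0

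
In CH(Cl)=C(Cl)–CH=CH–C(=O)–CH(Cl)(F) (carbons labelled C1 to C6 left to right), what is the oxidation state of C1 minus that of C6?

C1: 2C, 1H, 1Cl → 0 − 1 + 1 = 0
C6: 1C, 1H, 1F, 1Cl → 0 − 1 + 1 + 1 = +1
Difference: 0 − (+1) = -1.

-1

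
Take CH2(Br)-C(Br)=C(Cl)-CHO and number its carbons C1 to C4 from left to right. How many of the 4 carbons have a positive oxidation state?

3

Tallying each carbon's bonds:
C1: 1C, 2H, 1Br → 0 − 2 + 1 = -1
C2: 3C, 1Br → 0 + 1 = +1
C3: 3C, 1Cl → 0 + 1 = +1
C4: 1C, 1H, 2O → 0 − 1 + 2 = +1
3 carbons (C2, C3, C4) meet the condition.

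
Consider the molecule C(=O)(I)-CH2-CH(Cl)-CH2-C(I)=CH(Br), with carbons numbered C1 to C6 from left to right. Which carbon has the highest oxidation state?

Tallying each carbon's bonds:
C1: 1C, 2O, 1I → 0 + 2 + 1 = +3
C2: 2C, 2H → 0 − 2 = -2
C3: 2C, 1H, 1Cl → 0 − 1 + 1 = 0
C4: 2C, 2H → 0 − 2 = -2
C5: 3C, 1I → 0 + 1 = +1
C6: 2C, 1H, 1Br → 0 − 1 + 1 = 0
The most oxidised carbon is C1 at +3.

C1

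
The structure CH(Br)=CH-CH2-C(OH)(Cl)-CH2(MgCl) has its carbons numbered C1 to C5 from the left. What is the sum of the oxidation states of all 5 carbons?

Tallying each carbon's bonds:
C1: 2C, 1H, 1Br → 0 − 1 + 1 = 0
C2: 3C, 1H → 0 − 1 = -1
C3: 2C, 2H → 0 − 2 = -2
C4: 2C, 1O, 1Cl → 0 + 1 + 1 = +2
C5: 1C, 2H, 1Mg → 0 − 2 − 1 = -3
Sum = 0 − 1 − 2 + 2 − 3 = -4.

-4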